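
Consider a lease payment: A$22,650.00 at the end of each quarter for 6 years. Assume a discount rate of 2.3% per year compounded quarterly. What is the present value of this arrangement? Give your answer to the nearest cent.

This is an ordinary annuity: 24 payments of A$22,650.00 at the end of each quarter.
Periodic rate r = 0.023/4 per quarter; n is counted in quarters.
PV = PMT × [(1 − (1+r)^−n)/r] = 22,650 × [1 − (1+r)^−24] / r = A$506,402.60

A$506,402.60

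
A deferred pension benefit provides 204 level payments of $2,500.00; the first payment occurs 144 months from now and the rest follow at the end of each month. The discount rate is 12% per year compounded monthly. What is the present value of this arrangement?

$52,339.18

Ordinary annuity of 204 payments, first payment at period 144.
Periodic rate r = 0.12/12 per month; n is counted in months.
The ordinary-annuity PV formula values the stream one period before the first payment (period 143); discount that back 143 periods:
PV₀ = 2,500 × [1 − (1+r)^−204] / r × (1+r)^−143 = $52,339.18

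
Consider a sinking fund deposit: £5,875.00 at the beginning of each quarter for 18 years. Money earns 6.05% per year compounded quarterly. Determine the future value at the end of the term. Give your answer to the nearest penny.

This is an annuity due: 72 deposits of £5,875.00 at the beginning of each quarter.
Periodic rate r = 0.0605/4 per quarter; n is counted in quarters.
FV = PMT × [((1+r)^n − 1)/r] × (1+r) = 5,875 × [(1+r)^72 − 1] / r × (1+r) = £767,779.73

£767,779.73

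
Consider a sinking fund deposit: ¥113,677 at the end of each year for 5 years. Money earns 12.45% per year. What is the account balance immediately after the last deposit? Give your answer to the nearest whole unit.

¥728,657

This is an ordinary annuity: 5 deposits of ¥113,677 at the end of each year.
Periodic rate r = 0.1245 per year.
FV = PMT × [((1+r)^n − 1)/r] = 113,677 × [(1+r)^5 − 1] / r = ¥728,657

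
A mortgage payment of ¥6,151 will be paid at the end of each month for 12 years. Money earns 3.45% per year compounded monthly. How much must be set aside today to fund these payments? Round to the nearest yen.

¥724,441

This is an ordinary annuity: 144 payments of ¥6,151 at the end of each month.
Periodic rate r = 0.0345/12 per month; n is counted in months.
PV = PMT × [(1 − (1+r)^−n)/r] = 6,151 × [1 − (1+r)^−144] / r = ¥724,441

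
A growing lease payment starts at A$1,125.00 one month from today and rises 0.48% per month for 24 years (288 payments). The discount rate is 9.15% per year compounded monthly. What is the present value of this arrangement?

A$220,821.99

Periodic rate r = 0.0915/12 per month; n is counted in months.
Growing ordinary annuity: PV = PMT₁ × [1 − ((1+g)/(1+r))^n] / (r − g) = 1,125 × [1 − ((1+0.0048)/(1+r))^288] / (r − 0.0048) = A$220,821.99.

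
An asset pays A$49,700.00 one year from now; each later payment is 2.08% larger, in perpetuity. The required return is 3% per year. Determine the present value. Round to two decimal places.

A$5,402,173.91

Periodic rate r = 0.03 per year.
Growing perpetuity (Gordon): PV = PMT₁ / (r − g) = 49,700 / (r − 0.0208) = A$5,402,173.91.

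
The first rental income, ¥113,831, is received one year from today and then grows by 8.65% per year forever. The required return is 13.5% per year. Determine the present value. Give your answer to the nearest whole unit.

Periodic rate r = 0.135 per year.
Growing perpetuity (Gordon): PV = PMT₁ / (r − g) = 113,831 / (r − 0.0865) = ¥2,347,031.

¥2,347,031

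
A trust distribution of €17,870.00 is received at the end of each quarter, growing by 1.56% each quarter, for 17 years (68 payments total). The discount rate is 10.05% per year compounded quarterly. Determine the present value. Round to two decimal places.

€881,675.58

Periodic rate r = 0.1005/4 per quarter; n is counted in quarters.
Growing ordinary annuity: PV = PMT₁ × [1 − ((1+g)/(1+r))^n] / (r − g) = 17,870 × [1 − ((1+0.0156)/(1+r))^68] / (r − 0.0156) = €881,675.58.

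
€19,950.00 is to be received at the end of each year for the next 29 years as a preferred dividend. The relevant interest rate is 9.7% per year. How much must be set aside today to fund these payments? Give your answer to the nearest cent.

This is an ordinary annuity: 29 payments of €19,950.00 at the end of each year.
Periodic rate r = 0.097 per year.
PV = PMT × [(1 − (1+r)^−n)/r] = 19,950 × [1 − (1+r)^−29] / r = €191,636.18

€191,636.18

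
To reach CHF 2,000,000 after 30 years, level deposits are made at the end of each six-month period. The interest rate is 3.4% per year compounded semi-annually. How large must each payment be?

CHF 19,433.88

Level ordinary annuity; solve FV = PMT × [((1+r)^n − 1)/r] for PMT.
Periodic rate r = 0.034/2 per half-year; n is counted in half-years.
With n = 60: PMT = 2,000,000 / ([((1+r)^n − 1)/r]) = CHF 19,433.88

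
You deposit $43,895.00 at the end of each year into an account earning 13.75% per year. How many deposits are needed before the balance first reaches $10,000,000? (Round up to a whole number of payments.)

Periodic rate r = 0.1375 per year.
Ordinary annuity FV: 10,000,000 = 43,895 × [((1+r)^n − 1)/r].
(1+r)^n = 1 + 10,000,000 × r / 43,895, so n = ln(1 + 10,000,000·r/43,895) / ln(1+r) = 26.98.
Round up to a whole number of payments: n = 27.

27 payments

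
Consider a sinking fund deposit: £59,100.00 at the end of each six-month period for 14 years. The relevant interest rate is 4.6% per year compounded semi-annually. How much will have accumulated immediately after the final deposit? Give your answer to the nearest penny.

This is an ordinary annuity: 28 deposits of £59,100.00 at the end of each six-month period.
Periodic rate r = 0.046/2 per half-year; n is counted in half-years.
FV = PMT × [((1+r)^n − 1)/r] = 59,100 × [(1+r)^28 − 1] / r = £2,287,538.63

£2,287,538.63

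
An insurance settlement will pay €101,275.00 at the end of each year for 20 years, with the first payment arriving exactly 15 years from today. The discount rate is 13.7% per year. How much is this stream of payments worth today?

€113,104.11

Ordinary annuity of 20 payments, first payment at period 15.
Periodic rate r = 0.137 per year.
The ordinary-annuity PV formula values the stream one period before the first payment (period 14); discount that back 14 periods:
PV₀ = 101,275 × [1 − (1+r)^−20] / r × (1+r)^−14 = €113,104.11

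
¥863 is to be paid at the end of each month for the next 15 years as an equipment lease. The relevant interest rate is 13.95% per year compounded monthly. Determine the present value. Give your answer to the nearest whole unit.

¥64,966

This is an ordinary annuity: 180 payments of ¥863 at the end of each month.
Periodic rate r = 0.1395/12 per month; n is counted in months.
PV = PMT × [(1 − (1+r)^−n)/r] = 863 × [1 − (1+r)^−180] / r = ¥64,966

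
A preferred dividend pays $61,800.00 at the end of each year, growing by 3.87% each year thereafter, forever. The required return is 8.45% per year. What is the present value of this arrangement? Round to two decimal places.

$1,349,344.98

Periodic rate r = 0.0845 per year.
Growing perpetuity (Gordon): PV = PMT₁ / (r − g) = 61,800 / (r − 0.0387) = $1,349,344.98.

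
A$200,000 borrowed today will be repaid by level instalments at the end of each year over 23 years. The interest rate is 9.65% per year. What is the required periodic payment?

Level ordinary annuity; solve PV = PMT × [(1 − (1+r)^−n)/r] for PMT.
Periodic rate r = 0.0965 per year.
With n = 23: PMT = 200,000 / ([(1 − (1+r)^−n)/r]) = A$21,936.09

A$21,936.09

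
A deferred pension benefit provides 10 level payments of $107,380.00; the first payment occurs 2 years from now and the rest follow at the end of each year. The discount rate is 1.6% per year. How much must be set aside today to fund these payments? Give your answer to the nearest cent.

$969,539.67

Ordinary annuity of 10 payments, first payment at period 2.
Periodic rate r = 0.016 per year.
The ordinary-annuity PV formula values the stream one period before the first payment (period 1); discount that back 1 periods:
PV₀ = 107,380 × [1 − (1+r)^−10] / r × (1+r)^−1 = $969,539.67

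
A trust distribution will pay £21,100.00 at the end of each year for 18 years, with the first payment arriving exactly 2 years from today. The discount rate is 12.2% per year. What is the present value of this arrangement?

£134,733.65

Ordinary annuity of 18 payments, first payment at period 2.
Periodic rate r = 0.122 per year.
The ordinary-annuity PV formula values the stream one period before the first payment (period 1); discount that back 1 periods:
PV₀ = 21,100 × [1 − (1+r)^−18] / r × (1+r)^−1 = £134,733.65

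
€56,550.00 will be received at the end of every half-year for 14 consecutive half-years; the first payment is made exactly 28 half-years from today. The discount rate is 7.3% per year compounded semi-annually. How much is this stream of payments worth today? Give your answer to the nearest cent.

€232,244.29

Ordinary annuity of 14 payments, first payment at period 28.
Periodic rate r = 0.073/2 per half-year; n is counted in half-years.
The ordinary-annuity PV formula values the stream one period before the first payment (period 27); discount that back 27 periods:
PV₀ = 56,550 × [1 − (1+r)^−14] / r × (1+r)^−27 = €232,244.29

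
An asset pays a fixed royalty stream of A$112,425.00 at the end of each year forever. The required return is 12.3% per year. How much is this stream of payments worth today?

A$914,024.39

Periodic rate r = 0.123 per year.
Level perpetuity: PV = PMT / r = 112,425 / (0.123) = A$914,024.39.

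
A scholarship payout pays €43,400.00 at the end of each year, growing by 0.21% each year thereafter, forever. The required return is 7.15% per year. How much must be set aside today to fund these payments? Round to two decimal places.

Periodic rate r = 0.0715 per year.
Growing perpetuity (Gordon): PV = PMT₁ / (r − g) = 43,400 / (r − 0.0021) = €625,360.23.

€625,360.23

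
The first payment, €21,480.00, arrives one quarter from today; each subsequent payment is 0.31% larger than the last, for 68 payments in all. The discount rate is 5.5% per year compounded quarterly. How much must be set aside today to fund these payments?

€1,033,358.38

Periodic rate r = 0.055/4 per quarter; n is counted in quarters.
Growing ordinary annuity: PV = PMT₁ × [1 − ((1+g)/(1+r))^n] / (r − g) = 21,480 × [1 − ((1+0.0031)/(1+r))^68] / (r − 0.0031) = €1,033,358.38.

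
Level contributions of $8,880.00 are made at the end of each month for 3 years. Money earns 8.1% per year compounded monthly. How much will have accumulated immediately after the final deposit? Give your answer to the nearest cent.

$360,499.08

This is an ordinary annuity: 36 deposits of $8,880.00 at the end of each month.
Periodic rate r = 0.081/12 per month; n is counted in months.
FV = PMT × [((1+r)^n − 1)/r] = 8,880 × [(1+r)^36 − 1] / r = $360,499.08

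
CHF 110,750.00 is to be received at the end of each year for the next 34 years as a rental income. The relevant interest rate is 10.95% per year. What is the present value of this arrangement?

CHF 981,862.55

This is an ordinary annuity: 34 payments of CHF 110,750.00 at the end of each year.
Periodic rate r = 0.1095 per year.
PV = PMT × [(1 − (1+r)^−n)/r] = 110,750 × [1 − (1+r)^−34] / r = CHF 981,862.55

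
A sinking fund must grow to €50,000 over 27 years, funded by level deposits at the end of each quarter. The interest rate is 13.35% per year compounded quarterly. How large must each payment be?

€49.57

Level ordinary annuity; solve FV = PMT × [((1+r)^n − 1)/r] for PMT.
Periodic rate r = 0.1335/4 per quarter; n is counted in quarters.
With n = 108: PMT = 50,000 / ([((1+r)^n − 1)/r]) = €49.57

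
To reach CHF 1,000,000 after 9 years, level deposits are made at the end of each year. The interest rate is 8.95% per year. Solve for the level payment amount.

Level ordinary annuity; solve FV = PMT × [((1+r)^n − 1)/r] for PMT.
Periodic rate r = 0.0895 per year.
With n = 9: PMT = 1,000,000 / ([((1+r)^n − 1)/r]) = CHF 76,959.91

CHF 76,959.91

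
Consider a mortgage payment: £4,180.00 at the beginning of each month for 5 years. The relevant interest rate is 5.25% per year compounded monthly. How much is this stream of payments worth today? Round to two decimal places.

This is an annuity due: 60 payments of £4,180.00 at the beginning of each month.
Periodic rate r = 0.0525/12 per month; n is counted in months.
PV = PMT × [(1 − (1+r)^−n)/r] × (1+r) = 4,180 × [1 − (1+r)^−60] / r × (1+r) = £221,125.62

£221,125.62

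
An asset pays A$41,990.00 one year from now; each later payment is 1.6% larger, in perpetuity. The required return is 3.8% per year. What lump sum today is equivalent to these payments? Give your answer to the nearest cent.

A$1,908,636.36

Periodic rate r = 0.038 per year.
Growing perpetuity (Gordon): PV = PMT₁ / (r − g) = 41,990 / (r − 0.016) = A$1,908,636.36.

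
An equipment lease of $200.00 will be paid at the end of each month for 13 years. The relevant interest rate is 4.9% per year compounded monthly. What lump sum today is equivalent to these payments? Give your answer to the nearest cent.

This is an ordinary annuity: 156 payments of $200.00 at the end of each month.
Periodic rate r = 0.049/12 per month; n is counted in months.
PV = PMT × [(1 − (1+r)^−n)/r] = 200 × [1 − (1+r)^−156] / r = $23,041.81

$23,041.81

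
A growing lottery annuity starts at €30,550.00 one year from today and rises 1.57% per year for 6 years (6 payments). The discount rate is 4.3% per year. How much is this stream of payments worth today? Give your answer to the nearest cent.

Periodic rate r = 0.043 per year.
Growing ordinary annuity: PV = PMT₁ × [1 − ((1+g)/(1+r))^n] / (r − g) = 30,550 × [1 − ((1+0.0157)/(1+r))^6] / (r − 0.0157) = €164,636.63.

€164,636.63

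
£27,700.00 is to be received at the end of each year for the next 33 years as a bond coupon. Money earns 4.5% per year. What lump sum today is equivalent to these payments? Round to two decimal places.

£471,533.28

This is an ordinary annuity: 33 payments of £27,700.00 at the end of each year.
Periodic rate r = 0.045 per year.
PV = PMT × [(1 − (1+r)^−n)/r] = 27,700 × [1 − (1+r)^−33] / r = £471,533.28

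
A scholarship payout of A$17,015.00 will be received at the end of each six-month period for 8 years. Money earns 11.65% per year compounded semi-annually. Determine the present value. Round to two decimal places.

A$174,037.35

This is an ordinary annuity: 16 payments of A$17,015.00 at the end of each six-month period.
Periodic rate r = 0.1165/2 per half-year; n is counted in half-years.
PV = PMT × [(1 − (1+r)^−n)/r] = 17,015 × [1 − (1+r)^−16] / r = A$174,037.35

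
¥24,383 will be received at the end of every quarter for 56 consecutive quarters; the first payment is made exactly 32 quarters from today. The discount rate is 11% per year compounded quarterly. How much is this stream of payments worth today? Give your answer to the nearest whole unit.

¥298,698

Ordinary annuity of 56 payments, first payment at period 32.
Periodic rate r = 0.11/4 per quarter; n is counted in quarters.
The ordinary-annuity PV formula values the stream one period before the first payment (period 31); discount that back 31 periods:
PV₀ = 24,383 × [1 − (1+r)^−56] / r × (1+r)^−31 = ¥298,698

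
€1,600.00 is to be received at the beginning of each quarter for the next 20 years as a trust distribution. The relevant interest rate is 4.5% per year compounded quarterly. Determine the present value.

€85,053.91

This is an annuity due: 80 payments of €1,600.00 at the beginning of each quarter.
Periodic rate r = 0.045/4 per quarter; n is counted in quarters.
PV = PMT × [(1 − (1+r)^−n)/r] × (1+r) = 1,600 × [1 − (1+r)^−80] / r × (1+r) = €85,053.91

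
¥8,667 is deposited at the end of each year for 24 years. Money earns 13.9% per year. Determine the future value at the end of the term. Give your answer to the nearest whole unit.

¥1,354,822

This is an ordinary annuity: 24 deposits of ¥8,667 at the end of each year.
Periodic rate r = 0.139 per year.
FV = PMT × [((1+r)^n − 1)/r] = 8,667 × [(1+r)^24 − 1] / r = ¥1,354,822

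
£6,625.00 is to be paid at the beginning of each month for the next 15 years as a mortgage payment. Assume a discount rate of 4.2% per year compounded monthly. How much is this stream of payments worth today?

£886,720.17

This is an annuity due: 180 payments of £6,625.00 at the beginning of each month.
Periodic rate r = 0.042/12 per month; n is counted in months.
PV = PMT × [(1 − (1+r)^−n)/r] × (1+r) = 6,625 × [1 − (1+r)^−180] / r × (1+r) = £886,720.17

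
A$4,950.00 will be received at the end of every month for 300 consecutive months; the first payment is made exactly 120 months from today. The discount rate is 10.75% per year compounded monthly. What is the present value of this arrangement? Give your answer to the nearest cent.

A$178,022.01

Ordinary annuity of 300 payments, first payment at period 120.
Periodic rate r = 0.1075/12 per month; n is counted in months.
The ordinary-annuity PV formula values the stream one period before the first payment (period 119); discount that back 119 periods:
PV₀ = 4,950 × [1 − (1+r)^−300] / r × (1+r)^−119 = A$178,022.01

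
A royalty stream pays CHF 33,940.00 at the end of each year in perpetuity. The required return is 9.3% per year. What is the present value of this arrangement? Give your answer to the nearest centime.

CHF 364,946.24

Periodic rate r = 0.093 per year.
Level perpetuity: PV = PMT / r = 33,940 / (0.093) = CHF 364,946.24.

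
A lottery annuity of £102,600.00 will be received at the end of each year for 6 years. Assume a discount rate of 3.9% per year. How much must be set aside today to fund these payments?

This is an ordinary annuity: 6 payments of £102,600.00 at the end of each year.
Periodic rate r = 0.039 per year.
PV = PMT × [(1 − (1+r)^−n)/r] = 102,600 × [1 − (1+r)^−6] / r = £539,598.61

£539,598.61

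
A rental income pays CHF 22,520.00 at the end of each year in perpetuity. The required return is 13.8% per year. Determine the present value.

Periodic rate r = 0.138 per year.
Level perpetuity: PV = PMT / r = 22,520 / (0.138) = CHF 163,188.41.

CHF 163,188.41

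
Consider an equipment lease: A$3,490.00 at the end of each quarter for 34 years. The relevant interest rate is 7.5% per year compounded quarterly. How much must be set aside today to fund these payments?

This is an ordinary annuity: 136 payments of A$3,490.00 at the end of each quarter.
Periodic rate r = 0.075/4 per quarter; n is counted in quarters.
PV = PMT × [(1 − (1+r)^−n)/r] = 3,490 × [1 − (1+r)^−136] / r = A$171,252.49

A$171,252.49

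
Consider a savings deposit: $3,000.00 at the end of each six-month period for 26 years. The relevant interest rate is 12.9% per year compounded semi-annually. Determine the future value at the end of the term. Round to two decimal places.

This is an ordinary annuity: 52 deposits of $3,000.00 at the end of each six-month period.
Periodic rate r = 0.129/2 per half-year; n is counted in half-years.
FV = PMT × [((1+r)^n − 1)/r] = 3,000 × [(1+r)^52 − 1] / r = $1,153,363.80

$1,153,363.80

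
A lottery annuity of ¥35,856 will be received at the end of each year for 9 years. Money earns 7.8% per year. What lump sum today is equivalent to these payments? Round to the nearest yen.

This is an ordinary annuity: 9 payments of ¥35,856 at the end of each year.
Periodic rate r = 0.078 per year.
PV = PMT × [(1 − (1+r)^−n)/r] = 35,856 × [1 − (1+r)^−9] / r = ¥225,863

¥225,863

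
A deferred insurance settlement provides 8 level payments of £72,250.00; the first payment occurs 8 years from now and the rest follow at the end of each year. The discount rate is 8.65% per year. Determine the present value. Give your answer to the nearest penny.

Ordinary annuity of 8 payments, first payment at period 8.
Periodic rate r = 0.0865 per year.
The ordinary-annuity PV formula values the stream one period before the first payment (period 7); discount that back 7 periods:
PV₀ = 72,250 × [1 − (1+r)^−8] / r × (1+r)^−7 = £226,674.79

£226,674.79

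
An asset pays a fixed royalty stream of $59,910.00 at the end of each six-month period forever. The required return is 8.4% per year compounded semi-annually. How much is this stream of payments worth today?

Periodic rate r = 0.084/2 per half-year.
Level perpetuity: PV = PMT / r = 59,910 / (0.084/2) = $1,426,428.57.

$1,426,428.57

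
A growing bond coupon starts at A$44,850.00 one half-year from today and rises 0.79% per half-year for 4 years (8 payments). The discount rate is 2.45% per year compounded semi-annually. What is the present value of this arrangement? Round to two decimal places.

A$349,172.15

Periodic rate r = 0.0245/2 per half-year; n is counted in half-years.
Growing ordinary annuity: PV = PMT₁ × [1 − ((1+g)/(1+r))^n] / (r − g) = 44,850 × [1 − ((1+0.0079)/(1+r))^8] / (r − 0.0079) = A$349,172.15.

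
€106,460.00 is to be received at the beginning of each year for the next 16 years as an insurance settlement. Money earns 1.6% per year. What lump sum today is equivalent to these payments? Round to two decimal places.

This is an annuity due: 16 payments of €106,460.00 at the beginning of each year.
Periodic rate r = 0.016 per year.
PV = PMT × [(1 − (1+r)^−n)/r] × (1+r) = 106,460 × [1 − (1+r)^−16] / r × (1+r) = €1,516,232.01

€1,516,232.01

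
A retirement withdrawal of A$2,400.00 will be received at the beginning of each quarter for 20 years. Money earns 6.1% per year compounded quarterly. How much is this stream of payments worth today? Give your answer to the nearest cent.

This is an annuity due: 80 payments of A$2,400.00 at the beginning of each quarter.
Periodic rate r = 0.061/4 per quarter; n is counted in quarters.
PV = PMT × [(1 − (1+r)^−n)/r] × (1+r) = 2,400 × [1 − (1+r)^−80] / r × (1+r) = A$112,169.64

A$112,169.64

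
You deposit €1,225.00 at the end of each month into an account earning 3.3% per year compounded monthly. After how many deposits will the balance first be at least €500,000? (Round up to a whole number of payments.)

275 payments

Periodic rate r = 0.033/12 per month; n is counted in months.
Ordinary annuity FV: 500,000 = 1,225 × [((1+r)^n − 1)/r].
(1+r)^n = 1 + 500,000 × r / 1,225, so n = ln(1 + 500,000·r/1,225) / ln(1+r) = 274.04.
Round up to a whole number of payments: n = 275.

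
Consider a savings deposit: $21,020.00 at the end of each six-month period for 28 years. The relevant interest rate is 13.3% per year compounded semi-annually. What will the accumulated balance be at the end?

$11,314,967.59

This is an ordinary annuity: 56 deposits of $21,020.00 at the end of each six-month period.
Periodic rate r = 0.133/2 per half-year; n is counted in half-years.
FV = PMT × [((1+r)^n − 1)/r] = 21,020 × [(1+r)^56 − 1] / r = $11,314,967.59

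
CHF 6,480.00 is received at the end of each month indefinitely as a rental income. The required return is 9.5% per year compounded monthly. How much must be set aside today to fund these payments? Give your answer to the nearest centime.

Periodic rate r = 0.095/12 per month.
Level perpetuity: PV = PMT / r = 6,480 / (0.095/12) = CHF 818,526.32.

CHF 818,526.32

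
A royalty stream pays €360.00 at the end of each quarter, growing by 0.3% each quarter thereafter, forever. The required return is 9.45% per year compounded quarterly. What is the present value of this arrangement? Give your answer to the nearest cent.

€17,454.55

Periodic rate r = 0.0945/4 per quarter.
Growing perpetuity (Gordon): PV = PMT₁ / (r − g) = 360 / (r − 0.003) = €17,454.55.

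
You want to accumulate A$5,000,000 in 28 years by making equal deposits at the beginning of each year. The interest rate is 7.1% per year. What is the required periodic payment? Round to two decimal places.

A$56,903.63

Level annuity due; solve FV = PMT × [((1+r)^n − 1)/r] × (1+r) for PMT.
Periodic rate r = 0.071 per year.
With n = 28: PMT = 5,000,000 / ([((1+r)^n − 1)/r] × (1+r)) = A$56,903.63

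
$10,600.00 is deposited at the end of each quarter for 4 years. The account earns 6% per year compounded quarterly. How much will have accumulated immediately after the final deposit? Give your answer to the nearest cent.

This is an ordinary annuity: 16 deposits of $10,600.00 at the end of each quarter.
Periodic rate r = 0.06/4 per quarter; n is counted in quarters.
FV = PMT × [((1+r)^n − 1)/r] = 10,600 × [(1+r)^16 − 1] / r = $190,083.12

$190,083.12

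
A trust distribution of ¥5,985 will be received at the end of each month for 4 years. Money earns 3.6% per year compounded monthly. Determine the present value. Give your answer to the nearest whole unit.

¥267,182

This is an ordinary annuity: 48 payments of ¥5,985 at the end of each month.
Periodic rate r = 0.036/12 per month; n is counted in months.
PV = PMT × [(1 − (1+r)^−n)/r] = 5,985 × [1 − (1+r)^−48] / r = ¥267,182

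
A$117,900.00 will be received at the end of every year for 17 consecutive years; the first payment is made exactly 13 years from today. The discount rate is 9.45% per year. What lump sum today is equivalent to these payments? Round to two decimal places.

A$331,220.66

Ordinary annuity of 17 payments, first payment at period 13.
Periodic rate r = 0.0945 per year.
The ordinary-annuity PV formula values the stream one period before the first payment (period 12); discount that back 12 periods:
PV₀ = 117,900 × [1 − (1+r)^−17] / r × (1+r)^−12 = A$331,220.66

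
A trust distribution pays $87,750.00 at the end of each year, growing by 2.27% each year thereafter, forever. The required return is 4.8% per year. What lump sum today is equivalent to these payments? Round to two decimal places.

Periodic rate r = 0.048 per year.
Growing perpetuity (Gordon): PV = PMT₁ / (r − g) = 87,750 / (r − 0.0227) = $3,468,379.45.

$3,468,379.45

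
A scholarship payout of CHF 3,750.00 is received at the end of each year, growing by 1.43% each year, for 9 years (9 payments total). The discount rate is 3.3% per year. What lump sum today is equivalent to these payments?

CHF 30,403.31

Periodic rate r = 0.033 per year.
Growing ordinary annuity: PV = PMT₁ × [1 − ((1+g)/(1+r))^n] / (r − g) = 3,750 × [1 − ((1+0.0143)/(1+r))^9] / (r − 0.0143) = CHF 30,403.31.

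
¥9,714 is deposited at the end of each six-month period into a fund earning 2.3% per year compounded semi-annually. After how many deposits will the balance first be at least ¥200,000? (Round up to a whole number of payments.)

Periodic rate r = 0.023/2 per half-year; n is counted in half-years.
Ordinary annuity FV: 200,000 = 9,714 × [((1+r)^n − 1)/r].
(1+r)^n = 1 + 200,000 × r / 9,714, so n = ln(1 + 200,000·r/9,714) / ln(1+r) = 18.58.
Round up to a whole number of payments: n = 19.

19 payments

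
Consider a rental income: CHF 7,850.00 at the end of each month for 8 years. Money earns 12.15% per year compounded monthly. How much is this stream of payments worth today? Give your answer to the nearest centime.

CHF 480,552.32

This is an ordinary annuity: 96 payments of CHF 7,850.00 at the end of each month.
Periodic rate r = 0.1215/12 per month; n is counted in months.
PV = PMT × [(1 − (1+r)^−n)/r] = 7,850 × [1 − (1+r)^−96] / r = CHF 480,552.32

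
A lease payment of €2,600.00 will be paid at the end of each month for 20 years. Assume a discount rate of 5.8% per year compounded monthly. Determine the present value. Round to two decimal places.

€368,825.21

This is an ordinary annuity: 240 payments of €2,600.00 at the end of each month.
Periodic rate r = 0.058/12 per month; n is counted in months.
PV = PMT × [(1 − (1+r)^−n)/r] = 2,600 × [1 − (1+r)^−240] / r = €368,825.21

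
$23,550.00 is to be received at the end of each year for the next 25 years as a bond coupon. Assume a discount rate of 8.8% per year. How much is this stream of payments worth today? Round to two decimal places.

$235,120.93

This is an ordinary annuity: 25 payments of $23,550.00 at the end of each year.
Periodic rate r = 0.088 per year.
PV = PMT × [(1 − (1+r)^−n)/r] = 23,550 × [1 − (1+r)^−25] / r = $235,120.93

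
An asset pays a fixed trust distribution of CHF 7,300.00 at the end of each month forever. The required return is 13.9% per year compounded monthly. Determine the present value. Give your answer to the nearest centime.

CHF 630,215.83

Periodic rate r = 0.139/12 per month.
Level perpetuity: PV = PMT / r = 7,300 / (0.139/12) = CHF 630,215.83.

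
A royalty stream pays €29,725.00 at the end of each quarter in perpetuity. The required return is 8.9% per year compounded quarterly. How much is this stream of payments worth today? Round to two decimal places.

Periodic rate r = 0.089/4 per quarter.
Level perpetuity: PV = PMT / r = 29,725 / (0.089/4) = €1,335,955.06.

€1,335,955.06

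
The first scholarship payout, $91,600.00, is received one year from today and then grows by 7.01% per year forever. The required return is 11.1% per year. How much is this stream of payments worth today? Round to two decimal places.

Periodic rate r = 0.111 per year.
Growing perpetuity (Gordon): PV = PMT₁ / (r − g) = 91,600 / (r − 0.0701) = $2,239,608.80.

$2,239,608.80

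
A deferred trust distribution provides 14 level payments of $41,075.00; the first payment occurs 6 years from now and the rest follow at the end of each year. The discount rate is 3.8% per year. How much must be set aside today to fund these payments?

Ordinary annuity of 14 payments, first payment at period 6.
Periodic rate r = 0.038 per year.
The ordinary-annuity PV formula values the stream one period before the first payment (period 5); discount that back 5 periods:
PV₀ = 41,075 × [1 − (1+r)^−14] / r × (1+r)^−5 = $364,868.01

$364,868.01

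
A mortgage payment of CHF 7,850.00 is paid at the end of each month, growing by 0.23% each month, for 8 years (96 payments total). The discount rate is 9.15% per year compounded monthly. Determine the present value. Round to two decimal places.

CHF 587,768.75

Periodic rate r = 0.0915/12 per month; n is counted in months.
Growing ordinary annuity: PV = PMT₁ × [1 − ((1+g)/(1+r))^n] / (r − g) = 7,850 × [1 − ((1+0.0023)/(1+r))^96] / (r − 0.0023) = CHF 587,768.75.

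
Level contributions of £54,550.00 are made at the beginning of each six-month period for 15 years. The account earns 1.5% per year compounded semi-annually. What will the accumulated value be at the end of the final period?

£1,841,290.17

This is an annuity due: 30 deposits of £54,550.00 at the beginning of each six-month period.
Periodic rate r = 0.015/2 per half-year; n is counted in half-years.
FV = PMT × [((1+r)^n − 1)/r] × (1+r) = 54,550 × [(1+r)^30 − 1] / r × (1+r) = £1,841,290.17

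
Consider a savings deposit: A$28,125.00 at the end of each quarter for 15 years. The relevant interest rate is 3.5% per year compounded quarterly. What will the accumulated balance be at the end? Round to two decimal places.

This is an ordinary annuity: 60 deposits of A$28,125.00 at the end of each quarter.
Periodic rate r = 0.035/4 per quarter; n is counted in quarters.
FV = PMT × [((1+r)^n − 1)/r] = 28,125 × [(1+r)^60 − 1] / r = A$2,206,938.16

A$2,206,938.16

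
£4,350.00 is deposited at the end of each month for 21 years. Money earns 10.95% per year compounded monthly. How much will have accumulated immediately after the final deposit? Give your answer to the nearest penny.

This is an ordinary annuity: 252 deposits of £4,350.00 at the end of each month.
Periodic rate r = 0.1095/12 per month; n is counted in months.
FV = PMT × [((1+r)^n − 1)/r] = 4,350 × [(1+r)^252 − 1] / r = £4,226,425.30

£4,226,425.30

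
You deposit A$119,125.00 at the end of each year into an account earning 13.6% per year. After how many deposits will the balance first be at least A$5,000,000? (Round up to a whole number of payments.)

Periodic rate r = 0.136 per year.
Ordinary annuity FV: 5,000,000 = 119,125 × [((1+r)^n − 1)/r].
(1+r)^n = 1 + 5,000,000 × r / 119,125, so n = ln(1 + 5,000,000·r/119,125) / ln(1+r) = 14.93.
Round up to a whole number of payments: n = 15.

15 payments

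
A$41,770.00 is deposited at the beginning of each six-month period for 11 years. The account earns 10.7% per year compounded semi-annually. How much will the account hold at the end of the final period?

A$1,766,321.75

This is an annuity due: 22 deposits of A$41,770.00 at the beginning of each six-month period.
Periodic rate r = 0.107/2 per half-year; n is counted in half-years.
FV = PMT × [((1+r)^n − 1)/r] × (1+r) = 41,770 × [(1+r)^22 − 1] / r × (1+r) = A$1,766,321.75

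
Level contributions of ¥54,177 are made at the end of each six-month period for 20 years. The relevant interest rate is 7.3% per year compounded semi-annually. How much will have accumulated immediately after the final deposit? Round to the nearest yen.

This is an ordinary annuity: 40 deposits of ¥54,177 at the end of each six-month period.
Periodic rate r = 0.073/2 per half-year; n is counted in half-years.
FV = PMT × [((1+r)^n − 1)/r] = 54,177 × [(1+r)^40 − 1] / r = ¥4,742,921

¥4,742,921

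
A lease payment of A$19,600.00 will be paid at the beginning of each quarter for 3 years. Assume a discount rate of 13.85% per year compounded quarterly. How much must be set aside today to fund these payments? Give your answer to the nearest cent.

A$196,392.56

This is an annuity due: 12 payments of A$19,600.00 at the beginning of each quarter.
Periodic rate r = 0.1385/4 per quarter; n is counted in quarters.
PV = PMT × [(1 − (1+r)^−n)/r] × (1+r) = 19,600 × [1 − (1+r)^−12] / r × (1+r) = A$196,392.56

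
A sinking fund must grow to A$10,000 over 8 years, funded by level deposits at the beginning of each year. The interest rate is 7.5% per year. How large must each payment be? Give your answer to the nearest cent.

Level annuity due; solve FV = PMT × [((1+r)^n − 1)/r] × (1+r) for PMT.
Periodic rate r = 0.075 per year.
With n = 8: PMT = 10,000 / ([((1+r)^n − 1)/r] × (1+r)) = A$890.48

A$890.48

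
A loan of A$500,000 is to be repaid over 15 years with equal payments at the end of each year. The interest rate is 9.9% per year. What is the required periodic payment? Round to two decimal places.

Level ordinary annuity; solve PV = PMT × [(1 − (1+r)^−n)/r] for PMT.
Periodic rate r = 0.099 per year.
With n = 15: PMT = 500,000 / ([(1 − (1+r)^−n)/r]) = A$65,362.10

A$65,362.10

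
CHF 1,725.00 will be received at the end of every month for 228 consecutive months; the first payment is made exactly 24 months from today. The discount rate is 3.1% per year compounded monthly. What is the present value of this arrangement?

CHF 279,834.55

Ordinary annuity of 228 payments, first payment at period 24.
Periodic rate r = 0.031/12 per month; n is counted in months.
The ordinary-annuity PV formula values the stream one period before the first payment (period 23); discount that back 23 periods:
PV₀ = 1,725 × [1 − (1+r)^−228] / r × (1+r)^−23 = CHF 279,834.55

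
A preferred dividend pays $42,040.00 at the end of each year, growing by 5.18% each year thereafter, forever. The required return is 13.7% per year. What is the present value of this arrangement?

$493,427.23

Periodic rate r = 0.137 per year.
Growing perpetuity (Gordon): PV = PMT₁ / (r − g) = 42,040 / (r − 0.0518) = $493,427.23.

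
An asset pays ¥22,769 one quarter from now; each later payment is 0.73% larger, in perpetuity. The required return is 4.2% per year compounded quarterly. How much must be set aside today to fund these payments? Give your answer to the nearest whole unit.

¥7,115,312

Periodic rate r = 0.042/4 per quarter.
Growing perpetuity (Gordon): PV = PMT₁ / (r − g) = 22,769 / (r − 0.0073) = ¥7,115,312.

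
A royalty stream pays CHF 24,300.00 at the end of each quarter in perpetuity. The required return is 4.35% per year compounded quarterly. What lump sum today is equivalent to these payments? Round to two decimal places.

Periodic rate r = 0.0435/4 per quarter.
Level perpetuity: PV = PMT / r = 24,300 / (0.0435/4) = CHF 2,234,482.76.

CHF 2,234,482.76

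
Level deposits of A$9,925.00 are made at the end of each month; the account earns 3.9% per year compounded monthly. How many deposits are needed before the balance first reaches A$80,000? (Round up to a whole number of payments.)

Periodic rate r = 0.039/12 per month; n is counted in months.
Ordinary annuity FV: 80,000 = 9,925 × [((1+r)^n − 1)/r].
(1+r)^n = 1 + 80,000 × r / 9,925, so n = ln(1 + 80,000·r/9,925) / ln(1+r) = 7.97.
Round up to a whole number of payments: n = 8.

8 payments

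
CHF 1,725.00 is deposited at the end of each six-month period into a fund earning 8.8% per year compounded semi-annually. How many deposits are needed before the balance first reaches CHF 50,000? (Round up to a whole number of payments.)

20 payments

Periodic rate r = 0.088/2 per half-year; n is counted in half-years.
Ordinary annuity FV: 50,000 = 1,725 × [((1+r)^n − 1)/r].
(1+r)^n = 1 + 50,000 × r / 1,725, so n = ln(1 + 50,000·r/1,725) / ln(1+r) = 19.09.
Round up to a whole number of payments: n = 20.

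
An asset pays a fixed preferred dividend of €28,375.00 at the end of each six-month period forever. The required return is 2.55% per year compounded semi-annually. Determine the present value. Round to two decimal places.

€2,225,490.20

Periodic rate r = 0.0255/2 per half-year.
Level perpetuity: PV = PMT / r = 28,375 / (0.0255/2) = €2,225,490.20.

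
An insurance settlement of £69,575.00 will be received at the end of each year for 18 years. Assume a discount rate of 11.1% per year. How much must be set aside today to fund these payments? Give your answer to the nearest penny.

This is an ordinary annuity: 18 payments of £69,575.00 at the end of each year.
Periodic rate r = 0.111 per year.
PV = PMT × [(1 − (1+r)^−n)/r] = 69,575 × [1 − (1+r)^−18] / r = £532,552.71

£532,552.71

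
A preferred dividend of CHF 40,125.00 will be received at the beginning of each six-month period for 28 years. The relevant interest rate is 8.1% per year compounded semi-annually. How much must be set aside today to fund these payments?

CHF 919,270.58

This is an annuity due: 56 payments of CHF 40,125.00 at the beginning of each six-month period.
Periodic rate r = 0.081/2 per half-year; n is counted in half-years.
PV = PMT × [(1 − (1+r)^−n)/r] × (1+r) = 40,125 × [1 − (1+r)^−56] / r × (1+r) = CHF 919,270.58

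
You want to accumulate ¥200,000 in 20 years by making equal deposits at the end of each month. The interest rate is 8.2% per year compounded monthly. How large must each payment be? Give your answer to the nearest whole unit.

¥331

Level ordinary annuity; solve FV = PMT × [((1+r)^n − 1)/r] for PMT.
Periodic rate r = 0.082/12 per month; n is counted in months.
With n = 240: PMT = 200,000 / ([((1+r)^n − 1)/r]) = ¥331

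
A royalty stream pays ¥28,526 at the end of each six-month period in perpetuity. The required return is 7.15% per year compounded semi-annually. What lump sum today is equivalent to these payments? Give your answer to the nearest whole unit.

Periodic rate r = 0.0715/2 per half-year.
Level perpetuity: PV = PMT / r = 28,526 / (0.0715/2) = ¥797,930.

¥797,930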